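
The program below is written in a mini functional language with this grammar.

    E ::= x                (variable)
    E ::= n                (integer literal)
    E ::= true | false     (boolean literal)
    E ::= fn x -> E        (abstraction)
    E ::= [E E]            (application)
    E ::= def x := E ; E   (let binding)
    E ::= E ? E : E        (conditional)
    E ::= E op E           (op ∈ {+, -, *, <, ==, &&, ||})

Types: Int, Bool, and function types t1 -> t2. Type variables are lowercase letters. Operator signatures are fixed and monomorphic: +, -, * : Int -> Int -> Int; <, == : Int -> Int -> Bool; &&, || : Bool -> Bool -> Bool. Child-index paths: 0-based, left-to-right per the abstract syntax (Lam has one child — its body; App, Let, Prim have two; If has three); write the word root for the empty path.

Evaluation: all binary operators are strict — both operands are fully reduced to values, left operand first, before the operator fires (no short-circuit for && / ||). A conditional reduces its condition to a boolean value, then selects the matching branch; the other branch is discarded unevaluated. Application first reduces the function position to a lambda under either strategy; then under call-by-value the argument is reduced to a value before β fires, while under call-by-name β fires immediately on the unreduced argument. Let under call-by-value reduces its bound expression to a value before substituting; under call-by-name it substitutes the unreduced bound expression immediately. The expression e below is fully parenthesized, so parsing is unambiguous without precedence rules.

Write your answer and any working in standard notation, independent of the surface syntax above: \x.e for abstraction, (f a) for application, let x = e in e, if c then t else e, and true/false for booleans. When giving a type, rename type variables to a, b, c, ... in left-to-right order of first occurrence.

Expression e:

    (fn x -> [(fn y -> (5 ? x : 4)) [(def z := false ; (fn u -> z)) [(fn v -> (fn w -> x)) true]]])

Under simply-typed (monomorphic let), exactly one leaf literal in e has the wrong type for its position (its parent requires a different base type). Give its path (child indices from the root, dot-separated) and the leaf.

Trace:
  unify Int ~ Bool
  FAIL: mismatch Int ~ Bool

Answer: 0.0.0.0 : 5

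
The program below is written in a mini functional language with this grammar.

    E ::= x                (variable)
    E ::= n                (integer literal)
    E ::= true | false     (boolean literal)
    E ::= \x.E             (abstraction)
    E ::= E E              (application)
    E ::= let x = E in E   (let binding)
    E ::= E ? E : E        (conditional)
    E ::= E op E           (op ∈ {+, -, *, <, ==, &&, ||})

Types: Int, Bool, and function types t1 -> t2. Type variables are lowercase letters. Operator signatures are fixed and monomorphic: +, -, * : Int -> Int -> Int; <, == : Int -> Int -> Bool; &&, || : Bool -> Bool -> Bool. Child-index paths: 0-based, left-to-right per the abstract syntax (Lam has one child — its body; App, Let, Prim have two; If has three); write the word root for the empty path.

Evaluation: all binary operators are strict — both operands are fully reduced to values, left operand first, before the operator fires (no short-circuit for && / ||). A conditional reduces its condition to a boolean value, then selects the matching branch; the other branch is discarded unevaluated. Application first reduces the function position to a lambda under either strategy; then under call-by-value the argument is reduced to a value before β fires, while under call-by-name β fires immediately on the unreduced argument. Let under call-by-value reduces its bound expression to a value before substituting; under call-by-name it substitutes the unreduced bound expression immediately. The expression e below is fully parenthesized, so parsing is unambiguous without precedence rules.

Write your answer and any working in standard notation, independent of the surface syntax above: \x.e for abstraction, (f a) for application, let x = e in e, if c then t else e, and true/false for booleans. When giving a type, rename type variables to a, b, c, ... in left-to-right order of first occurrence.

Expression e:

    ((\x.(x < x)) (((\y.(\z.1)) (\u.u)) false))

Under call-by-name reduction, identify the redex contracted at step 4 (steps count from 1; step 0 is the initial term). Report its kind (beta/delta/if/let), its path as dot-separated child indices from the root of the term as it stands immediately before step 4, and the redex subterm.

Derivation:
step 0: ((\x.(x < x)) (((\y.(\z.1)) (\u.u)) false))
step 1: [beta@root] ((((\y.(\z.1)) (\u.u)) false) < (((\y.(\z.1)) (\u.u)) false))
step 2: [beta@0.0] (((\z.1) false) < (((\y.(\z.1)) (\u.u)) false))
step 3: [beta@0] (1 < (((\y.(\z.1)) (\u.u)) false))
step 4: [beta@1.0] (1 < ((\z.1) false))

Answer: beta at 1.0 : ((\y.(\z.1)) (\u.u))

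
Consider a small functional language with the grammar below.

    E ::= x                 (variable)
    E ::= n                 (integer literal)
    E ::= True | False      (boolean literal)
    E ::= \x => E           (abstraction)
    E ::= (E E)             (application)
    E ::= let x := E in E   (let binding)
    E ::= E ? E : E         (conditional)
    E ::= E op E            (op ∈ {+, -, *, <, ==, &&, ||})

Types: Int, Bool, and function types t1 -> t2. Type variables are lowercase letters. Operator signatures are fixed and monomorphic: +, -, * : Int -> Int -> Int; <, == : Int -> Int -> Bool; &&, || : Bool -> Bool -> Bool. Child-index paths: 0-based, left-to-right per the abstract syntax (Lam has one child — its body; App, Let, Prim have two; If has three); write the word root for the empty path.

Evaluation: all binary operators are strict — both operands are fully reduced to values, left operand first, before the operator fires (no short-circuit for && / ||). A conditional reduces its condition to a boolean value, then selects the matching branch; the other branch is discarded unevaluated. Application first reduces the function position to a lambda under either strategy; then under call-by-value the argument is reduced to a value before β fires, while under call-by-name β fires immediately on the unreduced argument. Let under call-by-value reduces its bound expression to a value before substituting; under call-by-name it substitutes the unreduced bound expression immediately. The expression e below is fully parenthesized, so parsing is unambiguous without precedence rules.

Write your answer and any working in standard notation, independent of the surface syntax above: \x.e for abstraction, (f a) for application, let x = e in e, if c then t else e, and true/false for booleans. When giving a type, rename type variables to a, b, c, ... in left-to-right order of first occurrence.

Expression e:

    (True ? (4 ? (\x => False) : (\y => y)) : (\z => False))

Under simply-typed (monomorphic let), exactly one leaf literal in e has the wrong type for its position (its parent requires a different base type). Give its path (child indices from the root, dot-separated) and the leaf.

Answer: 1.0 : 4

Trace:
  unify Bool ~ Bool
  unify Int ~ Bool
  FAIL: mismatch Int ~ Bool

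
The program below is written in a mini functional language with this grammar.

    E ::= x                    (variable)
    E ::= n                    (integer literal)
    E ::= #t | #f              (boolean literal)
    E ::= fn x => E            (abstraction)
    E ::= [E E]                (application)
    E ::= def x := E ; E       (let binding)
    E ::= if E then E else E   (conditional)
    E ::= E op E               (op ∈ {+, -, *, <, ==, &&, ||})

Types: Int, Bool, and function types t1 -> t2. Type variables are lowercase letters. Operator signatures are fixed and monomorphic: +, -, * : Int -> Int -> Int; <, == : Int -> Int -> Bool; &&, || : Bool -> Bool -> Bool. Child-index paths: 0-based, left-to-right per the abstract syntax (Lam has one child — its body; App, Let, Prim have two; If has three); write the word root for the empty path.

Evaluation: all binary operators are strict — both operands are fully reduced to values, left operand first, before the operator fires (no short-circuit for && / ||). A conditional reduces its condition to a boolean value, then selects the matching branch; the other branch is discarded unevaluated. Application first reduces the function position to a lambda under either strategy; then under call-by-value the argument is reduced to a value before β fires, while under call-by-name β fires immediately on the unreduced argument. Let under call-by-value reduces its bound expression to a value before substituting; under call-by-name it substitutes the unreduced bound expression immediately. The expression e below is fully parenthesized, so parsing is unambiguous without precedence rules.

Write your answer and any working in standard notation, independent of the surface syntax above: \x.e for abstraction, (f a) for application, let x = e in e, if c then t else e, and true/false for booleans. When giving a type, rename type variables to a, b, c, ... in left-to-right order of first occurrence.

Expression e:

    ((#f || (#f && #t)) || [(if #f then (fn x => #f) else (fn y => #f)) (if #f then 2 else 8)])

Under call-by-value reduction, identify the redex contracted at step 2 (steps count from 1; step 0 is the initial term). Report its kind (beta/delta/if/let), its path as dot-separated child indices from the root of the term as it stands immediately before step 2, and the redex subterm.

Derivation:
step 0: ((false || (false && true)) || ((if false then (\x.false) else (\y.false)) (if false then 2 else 8)))
step 1: [delta@0.1] ((false || false) || ((if false then (\x.false) else (\y.false)) (if false then 2 else 8)))
step 2: [delta@0] (false || ((if false then (\x.false) else (\y.false)) (if false then 2 else 8)))

Answer: delta at 0 : (false || false)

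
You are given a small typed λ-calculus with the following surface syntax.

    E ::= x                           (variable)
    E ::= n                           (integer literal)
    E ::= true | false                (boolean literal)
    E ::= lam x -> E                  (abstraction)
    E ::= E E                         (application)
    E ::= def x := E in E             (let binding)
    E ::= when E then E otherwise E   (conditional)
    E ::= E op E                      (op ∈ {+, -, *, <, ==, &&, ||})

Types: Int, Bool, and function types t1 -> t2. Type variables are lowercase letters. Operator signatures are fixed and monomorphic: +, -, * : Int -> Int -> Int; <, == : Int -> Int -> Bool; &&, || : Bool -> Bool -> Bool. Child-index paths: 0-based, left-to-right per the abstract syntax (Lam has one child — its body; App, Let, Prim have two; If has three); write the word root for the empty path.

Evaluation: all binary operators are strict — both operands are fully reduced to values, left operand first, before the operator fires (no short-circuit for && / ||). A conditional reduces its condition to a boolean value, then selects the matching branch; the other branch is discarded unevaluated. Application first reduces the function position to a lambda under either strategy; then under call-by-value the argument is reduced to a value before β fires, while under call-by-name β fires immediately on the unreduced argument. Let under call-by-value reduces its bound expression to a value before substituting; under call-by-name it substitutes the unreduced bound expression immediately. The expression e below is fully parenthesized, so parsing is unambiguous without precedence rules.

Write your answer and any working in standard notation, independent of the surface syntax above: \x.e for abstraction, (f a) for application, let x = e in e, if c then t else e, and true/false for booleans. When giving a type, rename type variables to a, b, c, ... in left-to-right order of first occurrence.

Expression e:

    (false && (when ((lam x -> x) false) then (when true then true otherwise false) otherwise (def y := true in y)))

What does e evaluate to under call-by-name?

Answer: false

Working:
step 0: (false && (if ((\x.x) false) then (if true then true else false) else (let y = true in y)))
step 1: [beta@1.0] (false && (if false then (if true then true else false) else (let y = true in y)))
step 2: [if@1] (false && (let y = true in y))
step 3: [let@1] (false && true)
step 4: [delta@root] false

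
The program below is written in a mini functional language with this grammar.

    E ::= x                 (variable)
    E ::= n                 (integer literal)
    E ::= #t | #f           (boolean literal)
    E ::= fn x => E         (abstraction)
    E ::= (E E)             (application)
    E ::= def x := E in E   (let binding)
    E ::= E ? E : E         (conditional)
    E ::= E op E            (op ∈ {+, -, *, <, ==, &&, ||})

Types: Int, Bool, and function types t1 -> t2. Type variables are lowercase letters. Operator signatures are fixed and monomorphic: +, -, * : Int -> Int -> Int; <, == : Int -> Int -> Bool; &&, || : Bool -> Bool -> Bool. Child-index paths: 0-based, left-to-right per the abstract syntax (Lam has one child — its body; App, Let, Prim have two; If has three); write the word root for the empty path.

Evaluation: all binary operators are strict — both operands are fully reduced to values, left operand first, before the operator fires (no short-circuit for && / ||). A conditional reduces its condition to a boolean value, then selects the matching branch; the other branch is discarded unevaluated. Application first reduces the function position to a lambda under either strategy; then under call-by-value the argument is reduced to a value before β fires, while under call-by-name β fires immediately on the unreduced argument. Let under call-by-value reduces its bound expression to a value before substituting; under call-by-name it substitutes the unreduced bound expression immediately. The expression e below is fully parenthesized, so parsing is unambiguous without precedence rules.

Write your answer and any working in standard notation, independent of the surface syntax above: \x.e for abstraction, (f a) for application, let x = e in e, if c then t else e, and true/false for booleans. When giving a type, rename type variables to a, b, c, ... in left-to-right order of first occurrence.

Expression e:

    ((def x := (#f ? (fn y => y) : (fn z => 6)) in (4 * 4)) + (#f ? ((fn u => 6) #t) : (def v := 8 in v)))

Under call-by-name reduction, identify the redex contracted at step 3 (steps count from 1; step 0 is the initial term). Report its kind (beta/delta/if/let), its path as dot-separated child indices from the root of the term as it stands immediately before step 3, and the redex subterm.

Trace:
step 0: ((let x = (if false then (\y.y) else (\z.6)) in (4 * 4)) + (if false then ((\u.6) true) else (let v = 8 in v)))
step 1: [let@0] ((4 * 4) + (if false then ((\u.6) true) else (let v = 8 in v)))
step 2: [delta@0] (16 + (if false then ((\u.6) true) else (let v = 8 in v)))
step 3: [if@1] (16 + (let v = 8 in v))

Answer: if at 1 : (if false then ((\u.6) true) else (let v = 8 in v))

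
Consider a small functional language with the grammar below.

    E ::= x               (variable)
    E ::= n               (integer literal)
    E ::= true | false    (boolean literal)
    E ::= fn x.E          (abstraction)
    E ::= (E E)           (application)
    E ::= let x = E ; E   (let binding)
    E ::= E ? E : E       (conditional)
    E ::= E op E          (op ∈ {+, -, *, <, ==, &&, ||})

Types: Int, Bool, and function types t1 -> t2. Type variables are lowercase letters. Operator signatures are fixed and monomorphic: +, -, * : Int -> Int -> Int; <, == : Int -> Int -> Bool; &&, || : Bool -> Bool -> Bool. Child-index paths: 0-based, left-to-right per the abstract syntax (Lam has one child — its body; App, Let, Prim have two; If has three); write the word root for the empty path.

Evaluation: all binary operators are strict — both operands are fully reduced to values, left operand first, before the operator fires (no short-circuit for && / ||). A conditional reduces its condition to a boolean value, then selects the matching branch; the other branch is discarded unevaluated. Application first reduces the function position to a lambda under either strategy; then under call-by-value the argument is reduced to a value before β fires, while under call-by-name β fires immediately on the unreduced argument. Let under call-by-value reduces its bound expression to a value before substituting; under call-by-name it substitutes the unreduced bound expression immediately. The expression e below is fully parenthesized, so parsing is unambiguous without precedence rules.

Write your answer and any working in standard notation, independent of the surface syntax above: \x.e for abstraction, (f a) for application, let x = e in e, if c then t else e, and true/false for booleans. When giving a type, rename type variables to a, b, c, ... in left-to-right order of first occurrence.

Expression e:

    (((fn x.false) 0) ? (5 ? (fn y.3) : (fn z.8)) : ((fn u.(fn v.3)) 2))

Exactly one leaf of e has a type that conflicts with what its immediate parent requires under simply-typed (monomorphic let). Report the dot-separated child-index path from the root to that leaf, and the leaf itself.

Working:
\x._ : a -> Bool
  unify a -> Bool ~ Int -> b
  unify a ~ Int
  unify Bool ~ b
_ _ : Bool
  unify Bool ~ Bool
  unify Int ~ Bool
  FAIL: mismatch Int ~ Bool

Answer: 1.0 : 5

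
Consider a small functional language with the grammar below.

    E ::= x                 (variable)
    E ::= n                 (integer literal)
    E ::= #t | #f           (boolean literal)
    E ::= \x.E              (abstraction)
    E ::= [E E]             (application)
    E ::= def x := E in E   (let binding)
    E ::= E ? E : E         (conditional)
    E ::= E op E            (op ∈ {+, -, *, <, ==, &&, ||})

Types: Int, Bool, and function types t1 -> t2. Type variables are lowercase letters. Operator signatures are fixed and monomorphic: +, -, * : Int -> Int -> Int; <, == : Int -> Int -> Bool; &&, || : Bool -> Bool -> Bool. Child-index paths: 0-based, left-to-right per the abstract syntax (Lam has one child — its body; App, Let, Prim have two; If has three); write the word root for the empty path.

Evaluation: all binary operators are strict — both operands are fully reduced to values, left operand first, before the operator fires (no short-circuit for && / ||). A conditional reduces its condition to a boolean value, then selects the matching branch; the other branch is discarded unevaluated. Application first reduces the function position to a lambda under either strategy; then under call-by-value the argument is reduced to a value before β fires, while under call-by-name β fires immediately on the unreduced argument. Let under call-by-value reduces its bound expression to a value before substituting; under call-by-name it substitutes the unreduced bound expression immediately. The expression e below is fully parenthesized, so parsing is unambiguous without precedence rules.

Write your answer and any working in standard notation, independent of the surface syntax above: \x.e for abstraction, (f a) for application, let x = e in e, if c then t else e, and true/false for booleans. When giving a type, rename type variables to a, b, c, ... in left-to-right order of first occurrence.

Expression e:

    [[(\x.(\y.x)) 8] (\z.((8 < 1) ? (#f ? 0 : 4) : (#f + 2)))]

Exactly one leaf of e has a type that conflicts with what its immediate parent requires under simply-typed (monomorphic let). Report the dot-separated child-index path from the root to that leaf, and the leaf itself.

Derivation:
x : a
\y._ : b -> a
\x._ : a -> b -> a
  unify a -> b -> a ~ Int -> c
  unify a ~ Int
  unify b -> Int ~ c
_ _ : b -> Int
  unify Int ~ Int
  unify Int ~ Int
  unify Bool ~ Bool
  unify Bool ~ Bool
  unify Int ~ Int
  unify Bool ~ Int
  FAIL: mismatch Bool ~ Int

Answer: 1.0.2.0 : false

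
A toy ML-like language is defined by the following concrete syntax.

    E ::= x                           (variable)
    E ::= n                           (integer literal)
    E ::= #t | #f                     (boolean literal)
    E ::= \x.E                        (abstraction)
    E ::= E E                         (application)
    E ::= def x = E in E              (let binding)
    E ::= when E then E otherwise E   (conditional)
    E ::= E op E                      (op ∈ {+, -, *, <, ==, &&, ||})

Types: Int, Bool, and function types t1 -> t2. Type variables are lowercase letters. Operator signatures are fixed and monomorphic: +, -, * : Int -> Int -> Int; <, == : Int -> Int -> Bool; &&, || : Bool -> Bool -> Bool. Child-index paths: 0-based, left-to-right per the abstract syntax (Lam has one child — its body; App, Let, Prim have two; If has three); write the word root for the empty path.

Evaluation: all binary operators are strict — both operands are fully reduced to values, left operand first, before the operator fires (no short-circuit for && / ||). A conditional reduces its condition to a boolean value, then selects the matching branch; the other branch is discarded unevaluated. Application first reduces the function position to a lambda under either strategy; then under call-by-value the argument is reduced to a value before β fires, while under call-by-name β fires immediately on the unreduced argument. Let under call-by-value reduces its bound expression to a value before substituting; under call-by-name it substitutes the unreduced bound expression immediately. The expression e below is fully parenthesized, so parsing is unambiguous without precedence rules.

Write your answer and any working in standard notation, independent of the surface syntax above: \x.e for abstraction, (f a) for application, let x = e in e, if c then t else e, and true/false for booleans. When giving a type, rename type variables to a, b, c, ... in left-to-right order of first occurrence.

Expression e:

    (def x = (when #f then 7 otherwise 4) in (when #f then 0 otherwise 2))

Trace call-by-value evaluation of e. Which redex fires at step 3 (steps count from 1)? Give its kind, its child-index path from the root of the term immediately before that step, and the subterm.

Answer: if at root : (if false then 0 else 2)

Working:
step 0: (let x = (if false then 7 else 4) in (if false then 0 else 2))
step 1: [if@0] (let x = 4 in (if false then 0 else 2))
step 2: [let@root] (if false then 0 else 2)
step 3: [if@root] 2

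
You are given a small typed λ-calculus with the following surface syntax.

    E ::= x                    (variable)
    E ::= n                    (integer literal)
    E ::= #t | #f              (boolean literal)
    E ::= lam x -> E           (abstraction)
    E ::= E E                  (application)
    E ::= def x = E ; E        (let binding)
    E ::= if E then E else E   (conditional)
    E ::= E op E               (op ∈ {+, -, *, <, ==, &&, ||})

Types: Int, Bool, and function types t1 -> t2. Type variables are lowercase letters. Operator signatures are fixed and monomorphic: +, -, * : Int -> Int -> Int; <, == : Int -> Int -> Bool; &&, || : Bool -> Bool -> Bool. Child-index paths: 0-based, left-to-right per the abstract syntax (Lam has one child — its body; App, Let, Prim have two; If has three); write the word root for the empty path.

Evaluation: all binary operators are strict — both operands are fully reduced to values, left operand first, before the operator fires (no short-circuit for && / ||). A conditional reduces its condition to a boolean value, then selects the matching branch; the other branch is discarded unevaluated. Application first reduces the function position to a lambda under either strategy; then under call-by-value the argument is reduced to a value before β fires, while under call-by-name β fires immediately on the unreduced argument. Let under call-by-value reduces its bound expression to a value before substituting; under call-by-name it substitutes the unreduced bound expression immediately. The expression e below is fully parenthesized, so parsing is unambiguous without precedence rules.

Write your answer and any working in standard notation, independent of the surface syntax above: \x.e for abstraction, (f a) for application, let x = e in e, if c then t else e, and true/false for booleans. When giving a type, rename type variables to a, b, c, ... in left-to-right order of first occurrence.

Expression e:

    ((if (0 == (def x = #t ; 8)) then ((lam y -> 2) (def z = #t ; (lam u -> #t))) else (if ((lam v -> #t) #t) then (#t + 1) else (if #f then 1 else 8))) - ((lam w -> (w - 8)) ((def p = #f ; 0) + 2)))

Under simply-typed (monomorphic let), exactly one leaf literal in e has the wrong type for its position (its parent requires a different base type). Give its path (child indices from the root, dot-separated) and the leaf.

Derivation:
  unify Int ~ Int
let x : Bool
  unify Int ~ Int
  unify Bool ~ Bool
\y._ : a -> Int
let z : Bool
\u._ : b -> Bool
  unify a -> Int ~ (b -> Bool) -> c
  unify a ~ b -> Bool
  unify Int ~ c
_ _ : Int
\v._ : d -> Bool
  unify d -> Bool ~ Bool -> e
  unify d ~ Bool
  unify Bool ~ e
_ _ : Bool
  unify Bool ~ Bool
  unify Bool ~ Int
  FAIL: mismatch Bool ~ Int

Answer: 0.2.1.0 : true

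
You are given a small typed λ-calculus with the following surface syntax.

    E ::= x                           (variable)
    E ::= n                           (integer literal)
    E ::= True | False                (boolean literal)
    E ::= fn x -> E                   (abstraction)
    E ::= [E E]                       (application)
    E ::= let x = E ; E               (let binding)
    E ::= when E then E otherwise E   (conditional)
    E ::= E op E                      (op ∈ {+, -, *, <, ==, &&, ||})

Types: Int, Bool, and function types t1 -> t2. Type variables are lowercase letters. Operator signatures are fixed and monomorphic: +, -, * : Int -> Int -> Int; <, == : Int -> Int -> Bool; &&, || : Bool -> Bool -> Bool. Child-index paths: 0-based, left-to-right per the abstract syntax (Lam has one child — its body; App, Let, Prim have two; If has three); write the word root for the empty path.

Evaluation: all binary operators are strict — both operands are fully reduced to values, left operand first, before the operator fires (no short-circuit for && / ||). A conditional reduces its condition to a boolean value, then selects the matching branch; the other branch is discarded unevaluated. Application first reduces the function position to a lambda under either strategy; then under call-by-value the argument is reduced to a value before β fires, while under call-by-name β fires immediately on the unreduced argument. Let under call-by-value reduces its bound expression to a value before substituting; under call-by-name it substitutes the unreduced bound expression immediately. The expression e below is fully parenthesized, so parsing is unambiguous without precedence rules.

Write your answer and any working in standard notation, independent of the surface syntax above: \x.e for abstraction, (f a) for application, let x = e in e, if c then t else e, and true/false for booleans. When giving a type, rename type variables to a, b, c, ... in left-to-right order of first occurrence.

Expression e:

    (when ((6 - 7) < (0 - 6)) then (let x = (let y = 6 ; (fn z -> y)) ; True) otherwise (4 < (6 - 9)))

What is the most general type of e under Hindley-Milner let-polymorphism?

Answer: Bool

Working:
  unify Int ~ Int
  unify Int ~ Int
  unify Int ~ Int
  unify Int ~ Int
  unify Int ~ Int
  unify Int ~ Int
  unify Bool ~ Bool
let y : Int
y : Int
\z._ : a -> Int
let x : forall. a -> Int
  unify Int ~ Int
  unify Int ~ Int
  unify Int ~ Int
  unify Int ~ Int
  unify Bool ~ Bool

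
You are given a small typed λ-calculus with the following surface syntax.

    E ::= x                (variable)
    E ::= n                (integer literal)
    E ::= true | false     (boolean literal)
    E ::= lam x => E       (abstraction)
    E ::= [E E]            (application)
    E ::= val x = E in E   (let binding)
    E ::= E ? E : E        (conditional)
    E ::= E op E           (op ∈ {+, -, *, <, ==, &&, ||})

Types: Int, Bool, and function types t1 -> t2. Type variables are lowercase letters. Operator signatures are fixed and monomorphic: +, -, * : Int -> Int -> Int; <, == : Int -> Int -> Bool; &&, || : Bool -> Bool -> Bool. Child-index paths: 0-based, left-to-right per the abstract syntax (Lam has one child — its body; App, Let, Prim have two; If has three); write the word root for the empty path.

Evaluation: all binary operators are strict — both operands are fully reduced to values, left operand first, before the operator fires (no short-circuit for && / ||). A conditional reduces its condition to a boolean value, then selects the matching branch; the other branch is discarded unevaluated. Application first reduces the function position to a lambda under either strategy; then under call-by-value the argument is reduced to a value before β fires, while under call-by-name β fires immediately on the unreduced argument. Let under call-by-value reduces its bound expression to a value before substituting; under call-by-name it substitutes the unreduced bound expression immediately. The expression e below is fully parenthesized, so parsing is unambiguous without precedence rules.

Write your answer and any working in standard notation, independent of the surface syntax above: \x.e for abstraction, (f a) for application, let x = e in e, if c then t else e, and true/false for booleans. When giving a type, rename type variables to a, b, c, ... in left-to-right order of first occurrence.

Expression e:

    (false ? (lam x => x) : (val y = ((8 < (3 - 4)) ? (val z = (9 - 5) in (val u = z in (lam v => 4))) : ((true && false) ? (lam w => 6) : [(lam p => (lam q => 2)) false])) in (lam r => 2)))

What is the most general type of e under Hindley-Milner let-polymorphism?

Derivation:
  unify Bool ~ Bool
x : a
\x._ : a -> a
  unify Int ~ Int
  unify Int ~ Int
  unify Int ~ Int
  unify Int ~ Int
  unify Bool ~ Bool
  unify Int ~ Int
  unify Int ~ Int
let z : Int
z : Int
let u : Int
\v._ : b -> Int
  unify Bool ~ Bool
  unify Bool ~ Bool
  unify Bool ~ Bool
\w._ : c -> Int
\q._ : e -> Int
\p._ : d -> e -> Int
  unify d -> e -> Int ~ Bool -> f
  unify d ~ Bool
  unify e -> Int ~ f
_ _ : e -> Int
  unify c -> Int ~ e -> Int
  unify c ~ e
  unify Int ~ Int
  unify b -> Int ~ e -> Int
  unify b ~ e
  unify Int ~ Int
let y : forall. e -> Int
\r._ : g -> Int
  unify a -> a ~ g -> Int
  unify a ~ g
  unify g ~ Int

Answer: Int -> Int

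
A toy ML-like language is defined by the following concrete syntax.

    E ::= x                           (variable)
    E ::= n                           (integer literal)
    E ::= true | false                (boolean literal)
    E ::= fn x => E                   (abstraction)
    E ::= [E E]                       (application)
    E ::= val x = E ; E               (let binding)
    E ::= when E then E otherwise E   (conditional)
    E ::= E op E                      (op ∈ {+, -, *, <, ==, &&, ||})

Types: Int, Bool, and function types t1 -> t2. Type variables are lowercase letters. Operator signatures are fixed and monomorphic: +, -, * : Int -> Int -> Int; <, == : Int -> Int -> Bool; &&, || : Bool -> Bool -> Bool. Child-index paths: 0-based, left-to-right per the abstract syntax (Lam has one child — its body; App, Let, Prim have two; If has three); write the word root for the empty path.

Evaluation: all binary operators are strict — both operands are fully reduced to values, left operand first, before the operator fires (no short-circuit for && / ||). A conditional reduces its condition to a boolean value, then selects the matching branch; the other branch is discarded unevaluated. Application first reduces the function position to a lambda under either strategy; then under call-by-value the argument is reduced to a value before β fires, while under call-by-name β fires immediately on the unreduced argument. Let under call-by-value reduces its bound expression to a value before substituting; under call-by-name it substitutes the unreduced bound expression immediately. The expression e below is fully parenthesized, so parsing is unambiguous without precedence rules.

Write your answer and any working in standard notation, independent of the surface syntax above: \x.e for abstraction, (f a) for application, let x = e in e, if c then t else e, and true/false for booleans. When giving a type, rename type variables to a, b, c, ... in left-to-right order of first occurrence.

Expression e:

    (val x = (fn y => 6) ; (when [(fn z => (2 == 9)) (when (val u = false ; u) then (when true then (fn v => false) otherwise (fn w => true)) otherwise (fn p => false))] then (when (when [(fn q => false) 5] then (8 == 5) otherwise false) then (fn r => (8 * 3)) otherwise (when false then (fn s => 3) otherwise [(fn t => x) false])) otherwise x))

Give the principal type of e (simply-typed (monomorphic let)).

Derivation:
\y._ : a -> Int
let x : a -> Int
  unify Int ~ Int
  unify Int ~ Int
\z._ : b -> Bool
let u : Bool
u : Bool
  unify Bool ~ Bool
  unify Bool ~ Bool
\v._ : c -> Bool
\w._ : d -> Bool
  unify c -> Bool ~ d -> Bool
  unify c ~ d
  unify Bool ~ Bool
\p._ : e -> Bool
  unify d -> Bool ~ e -> Bool
  unify d ~ e
  unify Bool ~ Bool
  unify b -> Bool ~ (e -> Bool) -> f
  unify b ~ e -> Bool
  unify Bool ~ f
_ _ : Bool
  unify Bool ~ Bool
\q._ : g -> Bool
  unify g -> Bool ~ Int -> h
  unify g ~ Int
  unify Bool ~ h
_ _ : Bool
  unify Bool ~ Bool
  unify Int ~ Int
  unify Int ~ Int
  unify Bool ~ Bool
  unify Bool ~ Bool
  unify Int ~ Int
  unify Int ~ Int
\r._ : i -> Int
  unify Bool ~ Bool
\s._ : j -> Int
x : a -> Int
\t._ : k -> a -> Int
  unify k -> a -> Int ~ Bool -> l
  unify k ~ Bool
  unify a -> Int ~ l
_ _ : a -> Int
  unify j -> Int ~ a -> Int
  unify j ~ a
  unify Int ~ Int
  unify i -> Int ~ a -> Int
  unify i ~ a
  unify Int ~ Int
x : a -> Int
  unify a -> Int ~ a -> Int
  unify a ~ a
  unify Int ~ Int

Answer: a -> Int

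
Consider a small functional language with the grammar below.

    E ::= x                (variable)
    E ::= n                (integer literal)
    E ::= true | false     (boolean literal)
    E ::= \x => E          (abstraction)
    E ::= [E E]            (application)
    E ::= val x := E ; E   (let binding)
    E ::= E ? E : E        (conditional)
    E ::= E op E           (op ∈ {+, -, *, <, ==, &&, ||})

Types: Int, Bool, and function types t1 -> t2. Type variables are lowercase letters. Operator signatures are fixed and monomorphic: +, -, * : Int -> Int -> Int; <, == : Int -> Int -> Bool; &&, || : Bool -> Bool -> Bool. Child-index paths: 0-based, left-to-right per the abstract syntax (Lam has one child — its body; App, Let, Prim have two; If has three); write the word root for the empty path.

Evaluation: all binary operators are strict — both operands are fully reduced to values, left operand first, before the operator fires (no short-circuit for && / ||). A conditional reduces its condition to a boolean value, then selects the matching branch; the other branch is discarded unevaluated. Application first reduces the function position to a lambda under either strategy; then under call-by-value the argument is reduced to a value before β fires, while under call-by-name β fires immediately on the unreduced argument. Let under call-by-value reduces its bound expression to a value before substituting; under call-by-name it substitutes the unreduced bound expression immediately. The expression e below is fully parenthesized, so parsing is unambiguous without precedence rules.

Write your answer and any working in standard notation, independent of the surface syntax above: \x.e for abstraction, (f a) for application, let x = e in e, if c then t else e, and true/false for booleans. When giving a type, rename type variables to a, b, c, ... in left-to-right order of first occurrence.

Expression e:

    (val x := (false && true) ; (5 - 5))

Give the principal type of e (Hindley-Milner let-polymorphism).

Derivation:
  unify Bool ~ Bool
  unify Bool ~ Bool
let x : Bool
  unify Int ~ Int
  unify Int ~ Int

Answer: Int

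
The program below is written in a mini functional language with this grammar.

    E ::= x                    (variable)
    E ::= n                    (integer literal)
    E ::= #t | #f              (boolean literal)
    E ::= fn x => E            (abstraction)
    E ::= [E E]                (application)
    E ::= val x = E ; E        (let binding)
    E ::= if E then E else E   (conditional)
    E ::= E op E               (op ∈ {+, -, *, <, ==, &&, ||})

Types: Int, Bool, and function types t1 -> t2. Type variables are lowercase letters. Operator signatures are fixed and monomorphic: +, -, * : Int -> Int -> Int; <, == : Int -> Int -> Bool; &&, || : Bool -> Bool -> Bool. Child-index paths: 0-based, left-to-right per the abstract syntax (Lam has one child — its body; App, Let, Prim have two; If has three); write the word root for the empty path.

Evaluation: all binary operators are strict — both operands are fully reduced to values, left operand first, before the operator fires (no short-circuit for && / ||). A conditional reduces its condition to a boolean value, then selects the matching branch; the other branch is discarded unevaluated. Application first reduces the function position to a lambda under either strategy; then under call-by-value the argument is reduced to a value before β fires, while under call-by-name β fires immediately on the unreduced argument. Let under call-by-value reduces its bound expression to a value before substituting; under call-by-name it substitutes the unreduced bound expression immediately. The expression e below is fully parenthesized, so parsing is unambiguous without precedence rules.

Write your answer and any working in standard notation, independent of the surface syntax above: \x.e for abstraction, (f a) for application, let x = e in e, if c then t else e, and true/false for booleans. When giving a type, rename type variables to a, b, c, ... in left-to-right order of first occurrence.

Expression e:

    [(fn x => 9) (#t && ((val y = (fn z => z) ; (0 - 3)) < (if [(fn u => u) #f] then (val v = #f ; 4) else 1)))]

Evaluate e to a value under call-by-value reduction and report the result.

Answer: 9

Working:
step 0: ((\x.9) (true && ((let y = (\z.z) in (0 - 3)) < (if ((\u.u) false) then (let v = false in 4) else 1))))
step 1: [let@1.1.0] ((\x.9) (true && ((0 - 3) < (if ((\u.u) false) then (let v = false in 4) else 1))))
step 2: [delta@1.1.0] ((\x.9) (true && (-3 < (if ((\u.u) false) then (let v = false in 4) else 1))))
step 3: [beta@1.1.1.0] ((\x.9) (true && (-3 < (if false then (let v = false in 4) else 1))))
step 4: [if@1.1.1] ((\x.9) (true && (-3 < 1)))
step 5: [delta@1.1] ((\x.9) (true && true))
step 6: [delta@1] ((\x.9) true)
step 7: [beta@root] 9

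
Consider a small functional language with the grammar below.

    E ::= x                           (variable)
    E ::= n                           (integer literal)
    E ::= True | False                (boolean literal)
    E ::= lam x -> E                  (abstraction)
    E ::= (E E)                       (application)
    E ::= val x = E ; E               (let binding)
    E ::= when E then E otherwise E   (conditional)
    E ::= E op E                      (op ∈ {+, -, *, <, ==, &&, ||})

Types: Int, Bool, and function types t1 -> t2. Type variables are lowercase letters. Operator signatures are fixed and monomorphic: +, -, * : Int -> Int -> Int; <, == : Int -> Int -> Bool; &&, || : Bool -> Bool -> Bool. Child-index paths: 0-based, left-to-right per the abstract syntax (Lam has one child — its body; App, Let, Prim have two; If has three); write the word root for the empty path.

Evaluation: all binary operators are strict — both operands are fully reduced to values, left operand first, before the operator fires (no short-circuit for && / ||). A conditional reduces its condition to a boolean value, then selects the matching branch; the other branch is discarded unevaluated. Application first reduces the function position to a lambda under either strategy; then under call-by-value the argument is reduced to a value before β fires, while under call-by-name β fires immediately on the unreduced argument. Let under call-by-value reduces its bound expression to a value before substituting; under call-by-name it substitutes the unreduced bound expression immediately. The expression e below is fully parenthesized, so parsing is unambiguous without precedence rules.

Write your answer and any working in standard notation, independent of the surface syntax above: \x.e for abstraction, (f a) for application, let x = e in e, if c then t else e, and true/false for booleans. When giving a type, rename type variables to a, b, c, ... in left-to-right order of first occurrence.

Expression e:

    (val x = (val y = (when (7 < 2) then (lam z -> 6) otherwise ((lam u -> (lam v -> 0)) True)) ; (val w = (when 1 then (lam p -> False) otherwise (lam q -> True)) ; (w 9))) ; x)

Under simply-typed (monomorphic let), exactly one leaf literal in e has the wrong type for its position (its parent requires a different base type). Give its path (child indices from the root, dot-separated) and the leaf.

Trace:
  unify Int ~ Int
  unify Int ~ Int
  unify Bool ~ Bool
\z._ : a -> Int
\v._ : c -> Int
\u._ : b -> c -> Int
  unify b -> c -> Int ~ Bool -> d
  unify b ~ Bool
  unify c -> Int ~ d
_ _ : c -> Int
  unify a -> Int ~ c -> Int
  unify a ~ c
  unify Int ~ Int
let y : c -> Int
  unify Int ~ Bool
  FAIL: mismatch Int ~ Bool

Answer: 0.1.0.0 : 1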